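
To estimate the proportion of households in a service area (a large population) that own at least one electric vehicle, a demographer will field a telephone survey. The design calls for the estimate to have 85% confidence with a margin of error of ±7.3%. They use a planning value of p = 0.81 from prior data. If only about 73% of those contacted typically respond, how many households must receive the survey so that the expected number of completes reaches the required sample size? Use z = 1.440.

Completed interviews needed: n₀ = 1.440² × 0.1539 / 0.073² ≈ 59.88 → 60.
At a 73% response rate, contacts needed = 60 / 0.73 ≈ 82.19 → 83.

83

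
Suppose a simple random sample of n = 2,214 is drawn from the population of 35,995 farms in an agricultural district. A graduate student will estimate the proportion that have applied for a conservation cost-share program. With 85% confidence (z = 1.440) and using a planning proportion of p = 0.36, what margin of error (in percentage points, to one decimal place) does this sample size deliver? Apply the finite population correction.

1.4

Finite-population factor: (N−n)/(N−1) = (35995−2214)/(35995−1) = 0.9385.
SE(p̂) = √[p(1−p)/n · (N−n)/(N−1)] = √[0.2304/2214 × 0.9385] = 0.00988.
E = z × SE = 1.440 × 0.00988 = 0.01423 ≈ 1.4 percentage points.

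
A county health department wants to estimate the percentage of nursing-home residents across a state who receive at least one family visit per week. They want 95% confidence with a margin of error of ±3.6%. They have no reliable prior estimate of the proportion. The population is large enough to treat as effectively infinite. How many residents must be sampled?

742

For 95% confidence, z = 1.96.
With no prior estimate, use p = 0.5, giving p(1−p) = 0.25.
n = z²·p(1−p)/E² = 1.96² × 0.2500 / 0.036² = 3.8416 × 0.2500 / 0.001296 ≈ 741.05.
Rounding up gives n = 742.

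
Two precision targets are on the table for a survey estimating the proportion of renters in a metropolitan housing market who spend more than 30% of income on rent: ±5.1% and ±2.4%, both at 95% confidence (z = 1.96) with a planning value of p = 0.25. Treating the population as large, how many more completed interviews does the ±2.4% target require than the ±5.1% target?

974

At ±5.1%: n = 1.96² × 0.1875 / 0.051² ≈ 276.93 → 277.
At ±2.4%: n = 1.96² × 0.1875 / 0.024² ≈ 1250.52 → 1251.
Additional respondents: 1251 − 277 = 974.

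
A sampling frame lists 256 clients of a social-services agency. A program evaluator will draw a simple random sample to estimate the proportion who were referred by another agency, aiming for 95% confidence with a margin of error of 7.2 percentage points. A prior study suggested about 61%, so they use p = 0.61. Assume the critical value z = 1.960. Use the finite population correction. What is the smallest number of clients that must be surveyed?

105

Unadjusted: n₀ = 1.960² × 0.61 × 0.39 / 0.072² ≈ 176.30, so n₀ = 177.
Finite population correction with N = 256: n = n₀ / (1 + (n₀−1)/N) = 177 / (1 + 176/256) = 177 / 1.6875 ≈ 104.89.
Rounding up, n = 105.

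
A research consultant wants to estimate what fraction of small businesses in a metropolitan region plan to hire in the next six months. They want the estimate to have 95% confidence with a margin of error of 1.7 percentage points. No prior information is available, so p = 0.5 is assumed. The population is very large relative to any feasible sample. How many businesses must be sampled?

For 95% confidence, z = 1.960.
With p = 0.5, p(1−p) = 0.25.
n = z²·p(1−p)/E² = 1.960² × 0.2500 / 0.017² = 3.8416 × 0.2500 / 0.000289 ≈ 3323.18.
Rounding up gives n = 3324.

3324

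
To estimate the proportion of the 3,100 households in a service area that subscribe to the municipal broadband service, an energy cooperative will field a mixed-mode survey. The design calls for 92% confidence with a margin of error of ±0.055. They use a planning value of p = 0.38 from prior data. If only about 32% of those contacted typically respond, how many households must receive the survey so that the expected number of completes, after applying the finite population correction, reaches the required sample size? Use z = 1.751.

694

Completed interviews needed (unadjusted): n₀ = 1.751² × 0.2356 / 0.055² ≈ 238.79 → 239.
FPC for N = 3,100: n = 239 / (1 + 238/3100) = 239 / 1.0768 ≈ 221.96 → 222.
At a 32% response rate, contacts needed = 222 / 0.32 ≈ 693.75 → 694.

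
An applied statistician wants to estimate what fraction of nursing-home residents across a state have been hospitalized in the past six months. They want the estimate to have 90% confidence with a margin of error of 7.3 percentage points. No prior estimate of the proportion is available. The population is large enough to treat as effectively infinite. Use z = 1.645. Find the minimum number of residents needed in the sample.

With no prior estimate, use p = 0.5, giving p(1−p) = 0.25.
n = z²·p(1−p)/E² = 1.645² × 0.2500 / 0.073² = 2.7060 × 0.2500 / 0.005329 ≈ 126.95.
Rounding up gives n = 127.

127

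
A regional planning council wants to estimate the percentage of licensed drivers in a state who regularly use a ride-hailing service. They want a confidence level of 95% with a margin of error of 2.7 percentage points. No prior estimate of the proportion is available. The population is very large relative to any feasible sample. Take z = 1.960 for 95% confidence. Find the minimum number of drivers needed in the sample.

With no prior estimate, use p = 0.5, giving p(1−p) = 0.25.
n = z²·p(1−p)/E² = 1.960² × 0.2500 / 0.027² = 3.8416 × 0.2500 / 0.000729 ≈ 1317.42.
Rounding up gives n = 1318.

1318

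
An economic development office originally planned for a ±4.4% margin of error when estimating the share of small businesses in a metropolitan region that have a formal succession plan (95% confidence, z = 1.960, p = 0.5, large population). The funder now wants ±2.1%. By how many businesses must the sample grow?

At ±4.4%: n = 1.960² × 0.2500 / 0.044² ≈ 496.07 → 497.
At ±2.1%: n = 1.960² × 0.2500 / 0.021² ≈ 2177.78 → 2178.
Additional respondents: 2178 − 497 = 1681.

1681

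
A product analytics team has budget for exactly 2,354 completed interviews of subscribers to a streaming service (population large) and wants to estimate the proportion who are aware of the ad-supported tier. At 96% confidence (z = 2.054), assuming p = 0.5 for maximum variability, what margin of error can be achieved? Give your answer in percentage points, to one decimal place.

2.1

SE(p̂) = √[p(1−p)/n] = √[0.2500/2354] = 0.01031.
E = z × SE = 2.054 × 0.01031 = 0.02117, or 2.1 percentage points.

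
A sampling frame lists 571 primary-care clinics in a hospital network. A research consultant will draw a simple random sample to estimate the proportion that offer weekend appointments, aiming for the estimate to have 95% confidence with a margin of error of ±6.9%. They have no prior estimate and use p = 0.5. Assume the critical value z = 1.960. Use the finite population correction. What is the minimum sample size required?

Unadjusted: n₀ = 1.960² × 0.50 × 0.50 / 0.069² ≈ 201.72, so n₀ = 202.
Finite population correction with N = 571: n = n₀ / (1 + (n₀−1)/N) = 202 / (1 + 201/571) = 202 / 1.3520 ≈ 149.41.
Rounding up, n = 150.

150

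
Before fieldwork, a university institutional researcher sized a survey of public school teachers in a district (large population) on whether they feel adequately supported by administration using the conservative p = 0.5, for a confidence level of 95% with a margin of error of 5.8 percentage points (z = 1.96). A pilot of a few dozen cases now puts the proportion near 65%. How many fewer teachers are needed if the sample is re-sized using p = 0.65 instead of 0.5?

Conservative (p = 0.5): n = 1.96² × 0.25 / 0.058² ≈ 285.49 → 286.
Using p = 0.65: p(1−p) = 0.2275, so n = 1.96² × 0.2275 / 0.058² ≈ 259.80 → 260.
Reduction: 286 − 260 = 26.

26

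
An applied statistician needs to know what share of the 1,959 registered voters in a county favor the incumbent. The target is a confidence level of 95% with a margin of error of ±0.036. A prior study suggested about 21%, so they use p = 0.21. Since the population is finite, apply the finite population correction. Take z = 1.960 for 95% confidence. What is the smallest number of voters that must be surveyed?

Unadjusted: n₀ = 1.960² × 0.21 × 0.79 / 0.036² ≈ 491.76, so n₀ = 492.
Finite population correction with N = 1,959: n = n₀ / (1 + (n₀−1)/N) = 492 / (1 + 491/1959) = 492 / 1.2506 ≈ 393.40.
Rounding up, n = 394.

394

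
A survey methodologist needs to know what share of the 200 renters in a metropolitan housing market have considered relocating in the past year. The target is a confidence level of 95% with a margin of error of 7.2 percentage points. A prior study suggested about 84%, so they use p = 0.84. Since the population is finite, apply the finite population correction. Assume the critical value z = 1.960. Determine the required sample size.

67

Unadjusted: n₀ = 1.960² × 0.84 × 0.16 / 0.072² ≈ 99.60, so n₀ = 100.
Finite population correction with N = 200: n = n₀ / (1 + (n₀−1)/N) = 100 / (1 + 99/200) = 100 / 1.4950 ≈ 66.89.
Rounding up, n = 67.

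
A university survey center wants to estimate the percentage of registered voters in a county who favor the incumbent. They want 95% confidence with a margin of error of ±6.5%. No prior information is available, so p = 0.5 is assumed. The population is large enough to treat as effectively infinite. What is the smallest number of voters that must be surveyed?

For 95% confidence, z = 1.96.
With p = 0.5, p(1−p) = 0.25.
n = z²·p(1−p)/E² = 1.96² × 0.2500 / 0.065² = 3.8416 × 0.2500 / 0.004225 ≈ 227.31.
Rounding up gives n = 228.

228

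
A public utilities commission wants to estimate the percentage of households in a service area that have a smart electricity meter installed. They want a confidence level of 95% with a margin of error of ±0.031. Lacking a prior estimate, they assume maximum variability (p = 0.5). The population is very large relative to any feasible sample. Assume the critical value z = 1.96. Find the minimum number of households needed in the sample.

1000

With p = 0.5, p(1−p) = 0.25.
n = z²·p(1−p)/E² = 1.96² × 0.2500 / 0.031² = 3.8416 × 0.2500 / 0.000961 ≈ 999.38.
Rounding up gives n = 1000.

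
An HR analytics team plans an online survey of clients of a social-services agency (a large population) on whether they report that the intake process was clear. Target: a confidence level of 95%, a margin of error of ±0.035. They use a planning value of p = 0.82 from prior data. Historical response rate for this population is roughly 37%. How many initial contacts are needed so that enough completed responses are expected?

1252

For 95% confidence, z = 1.96.
Completed interviews needed: n₀ = 1.96² × 0.1476 / 0.035² ≈ 462.87 → 463.
At a 37% response rate, contacts needed = 463 / 0.37 ≈ 1251.35 → 1252.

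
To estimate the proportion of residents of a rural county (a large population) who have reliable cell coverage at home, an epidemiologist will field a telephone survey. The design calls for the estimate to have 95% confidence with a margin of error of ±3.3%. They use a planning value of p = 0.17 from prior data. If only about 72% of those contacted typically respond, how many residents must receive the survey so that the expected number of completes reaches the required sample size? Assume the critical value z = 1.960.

692

Completed interviews needed: n₀ = 1.960² × 0.1411 / 0.033² ≈ 497.75 → 498.
At a 72% response rate, contacts needed = 498 / 0.72 ≈ 691.67 → 692.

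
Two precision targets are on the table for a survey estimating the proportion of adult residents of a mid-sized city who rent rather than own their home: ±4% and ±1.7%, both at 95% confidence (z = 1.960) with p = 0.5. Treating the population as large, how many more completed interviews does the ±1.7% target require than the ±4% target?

2723

At ±4%: n = 1.960² × 0.2500 / 0.040² ≈ 600.25 → 601.
At ±1.7%: n = 1.960² × 0.2500 / 0.017² ≈ 3323.18 → 3324.
Additional respondents: 3324 − 601 = 2723.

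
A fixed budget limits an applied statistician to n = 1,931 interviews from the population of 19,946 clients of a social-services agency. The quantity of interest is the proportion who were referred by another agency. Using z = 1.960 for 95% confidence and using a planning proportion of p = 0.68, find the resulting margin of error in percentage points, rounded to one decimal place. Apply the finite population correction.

2.0

Finite-population factor: (N−n)/(N−1) = (19946−1931)/(19946−1) = 0.9032.
SE(p̂) = √[p(1−p)/n · (N−n)/(N−1)] = √[0.2176/1931 × 0.9032] = 0.01009.
E = z × SE = 1.960 × 0.01009 = 0.01977 ≈ 2.0 percentage points.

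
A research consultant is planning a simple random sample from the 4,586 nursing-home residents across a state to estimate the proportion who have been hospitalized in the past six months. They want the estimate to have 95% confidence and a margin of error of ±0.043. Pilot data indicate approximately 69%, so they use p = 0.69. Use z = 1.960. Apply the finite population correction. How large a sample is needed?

406

Unadjusted: n₀ = 1.960² × 0.69 × 0.31 / 0.043² ≈ 444.41, so n₀ = 445.
Finite population correction with N = 4,586: n = n₀ / (1 + (n₀−1)/N) = 445 / (1 + 444/4586) = 445 / 1.0968 ≈ 405.72.
Rounding up, n = 406.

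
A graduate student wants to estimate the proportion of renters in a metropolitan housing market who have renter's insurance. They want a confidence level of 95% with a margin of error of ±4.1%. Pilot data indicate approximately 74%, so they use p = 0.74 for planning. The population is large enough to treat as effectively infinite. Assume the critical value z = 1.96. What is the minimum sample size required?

440

With p = 0.74, p(1−p) = 0.1924.
n = z²·p(1−p)/E² = 1.96² × 0.1924 / 0.041² = 3.8416 × 0.1924 / 0.001681 ≈ 439.69.
Rounding up gives n = 440.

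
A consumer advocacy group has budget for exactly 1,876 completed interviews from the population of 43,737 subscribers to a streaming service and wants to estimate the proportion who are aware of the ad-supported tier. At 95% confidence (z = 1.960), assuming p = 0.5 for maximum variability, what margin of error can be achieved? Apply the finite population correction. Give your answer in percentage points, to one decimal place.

Finite-population factor: (N−n)/(N−1) = (43737−1876)/(43737−1) = 0.9571.
SE(p̂) = √[p(1−p)/n · (N−n)/(N−1)] = √[0.2500/1876 × 0.9571] = 0.01129.
E = z × SE = 1.960 × 0.01129 = 0.02214 ≈ 2.2 percentage points.

2.2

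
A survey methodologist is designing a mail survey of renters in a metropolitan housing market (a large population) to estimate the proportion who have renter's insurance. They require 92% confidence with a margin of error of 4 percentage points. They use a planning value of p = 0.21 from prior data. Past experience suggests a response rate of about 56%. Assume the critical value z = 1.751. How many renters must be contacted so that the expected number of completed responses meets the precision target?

568

Completed interviews needed: n₀ = 1.751² × 0.1659 / 0.040² ≈ 317.91 → 318.
At a 56% response rate, contacts needed = 318 / 0.56 ≈ 567.86 → 568.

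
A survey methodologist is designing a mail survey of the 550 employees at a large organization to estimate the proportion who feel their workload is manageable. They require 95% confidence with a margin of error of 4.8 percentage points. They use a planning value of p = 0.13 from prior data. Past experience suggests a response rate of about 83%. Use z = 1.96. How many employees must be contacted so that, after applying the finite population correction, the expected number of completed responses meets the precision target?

Completed interviews needed (unadjusted): n₀ = 1.96² × 0.1131 / 0.048² ≈ 188.58 → 189.
FPC for N = 550: n = 189 / (1 + 188/550) = 189 / 1.3418 ≈ 140.85 → 141.
At an 83% response rate, contacts needed = 141 / 0.83 ≈ 169.88 → 170.

170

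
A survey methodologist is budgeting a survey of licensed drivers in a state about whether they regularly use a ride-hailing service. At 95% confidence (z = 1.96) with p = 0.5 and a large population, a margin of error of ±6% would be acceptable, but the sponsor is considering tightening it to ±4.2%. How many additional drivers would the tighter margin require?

At ±6%: n = 1.96² × 0.2500 / 0.060² ≈ 266.78 → 267.
At ±4.2%: n = 1.96² × 0.2500 / 0.042² ≈ 544.44 → 545.
Additional respondents: 545 − 267 = 278.

278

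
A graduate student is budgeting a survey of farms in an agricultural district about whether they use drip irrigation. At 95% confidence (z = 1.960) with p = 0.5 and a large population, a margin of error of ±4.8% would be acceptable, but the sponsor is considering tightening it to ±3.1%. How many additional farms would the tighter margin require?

583

At ±4.8%: n = 1.960² × 0.2500 / 0.048² ≈ 416.84 → 417.
At ±3.1%: n = 1.960² × 0.2500 / 0.031² ≈ 999.38 → 1000.
Additional respondents: 1000 − 417 = 583.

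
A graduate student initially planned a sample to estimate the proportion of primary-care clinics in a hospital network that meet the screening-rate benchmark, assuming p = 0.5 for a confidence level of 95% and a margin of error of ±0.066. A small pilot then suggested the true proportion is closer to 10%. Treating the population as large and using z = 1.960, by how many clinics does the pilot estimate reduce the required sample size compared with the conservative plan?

Conservative (p = 0.5): n = 1.960² × 0.25 / 0.066² ≈ 220.48 → 221.
Using p = 0.10: p(1−p) = 0.0900, so n = 1.960² × 0.0900 / 0.066² ≈ 79.37 → 80.
Reduction: 221 − 80 = 141.

141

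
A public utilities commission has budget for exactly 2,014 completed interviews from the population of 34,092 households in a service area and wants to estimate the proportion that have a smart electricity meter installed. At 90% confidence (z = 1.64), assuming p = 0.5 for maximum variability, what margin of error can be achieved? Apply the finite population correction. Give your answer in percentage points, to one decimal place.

Finite-population factor: (N−n)/(N−1) = (34092−2014)/(34092−1) = 0.9410.
SE(p̂) = √[p(1−p)/n · (N−n)/(N−1)] = √[0.2500/2014 × 0.9410] = 0.01081.
E = z × SE = 1.64 × 0.01081 = 0.01772 ≈ 1.8 percentage points.

1.8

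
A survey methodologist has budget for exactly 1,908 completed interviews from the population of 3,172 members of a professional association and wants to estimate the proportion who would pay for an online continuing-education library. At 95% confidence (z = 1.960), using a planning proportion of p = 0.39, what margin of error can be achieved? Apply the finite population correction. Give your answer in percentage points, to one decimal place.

1.4

Finite-population factor: (N−n)/(N−1) = (3172−1908)/(3172−1) = 0.3986.
SE(p̂) = √[p(1−p)/n · (N−n)/(N−1)] = √[0.2379/1908 × 0.3986] = 0.00705.
E = z × SE = 1.960 × 0.00705 = 0.01382 ≈ 1.4 percentage points.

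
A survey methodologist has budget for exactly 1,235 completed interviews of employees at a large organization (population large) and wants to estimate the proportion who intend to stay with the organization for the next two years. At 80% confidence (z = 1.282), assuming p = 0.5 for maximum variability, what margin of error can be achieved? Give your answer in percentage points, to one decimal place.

1.8

SE(p̂) = √[p(1−p)/n] = √[0.2500/1235] = 0.01423.
E = z × SE = 1.282 × 0.01423 = 0.01824, or 1.8 percentage points.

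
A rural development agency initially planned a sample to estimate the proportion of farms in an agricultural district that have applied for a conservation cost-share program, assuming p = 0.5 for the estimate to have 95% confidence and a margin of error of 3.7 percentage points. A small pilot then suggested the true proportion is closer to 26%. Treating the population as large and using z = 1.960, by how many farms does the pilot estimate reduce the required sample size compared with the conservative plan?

Conservative (p = 0.5): n = 1.960² × 0.25 / 0.037² ≈ 701.53 → 702.
Using p = 0.26: p(1−p) = 0.1924, so n = 1.960² × 0.1924 / 0.037² ≈ 539.90 → 540.
Reduction: 702 − 540 = 162.

162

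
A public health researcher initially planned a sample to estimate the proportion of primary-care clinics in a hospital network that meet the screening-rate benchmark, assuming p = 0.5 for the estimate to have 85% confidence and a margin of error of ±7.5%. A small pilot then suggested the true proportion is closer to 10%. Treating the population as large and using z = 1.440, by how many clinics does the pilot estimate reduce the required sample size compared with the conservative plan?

59

Conservative (p = 0.5): n = 1.440² × 0.25 / 0.075² ≈ 92.16 → 93.
Using p = 0.10: p(1−p) = 0.0900, so n = 1.440² × 0.0900 / 0.075² ≈ 33.18 → 34.
Reduction: 93 − 34 = 59.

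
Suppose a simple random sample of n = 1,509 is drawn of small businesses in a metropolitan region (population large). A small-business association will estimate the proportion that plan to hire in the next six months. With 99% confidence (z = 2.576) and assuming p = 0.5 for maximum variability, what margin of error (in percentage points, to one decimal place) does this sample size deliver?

SE(p̂) = √[p(1−p)/n] = √[0.2500/1509] = 0.01287.
E = z × SE = 2.576 × 0.01287 = 0.03316, or 3.3 percentage points.

3.3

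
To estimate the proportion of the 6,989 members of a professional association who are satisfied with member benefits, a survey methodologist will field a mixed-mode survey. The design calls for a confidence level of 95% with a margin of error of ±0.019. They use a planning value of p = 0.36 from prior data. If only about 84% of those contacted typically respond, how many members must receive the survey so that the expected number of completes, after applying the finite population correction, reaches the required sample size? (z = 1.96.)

Completed interviews needed (unadjusted): n₀ = 1.96² × 0.2304 / 0.019² ≈ 2451.81 → 2452.
FPC for N = 6,989: n = 2452 / (1 + 2451/6989) = 2452 / 1.3507 ≈ 1815.36 → 1816.
At an 84% response rate, contacts needed = 1816 / 0.84 ≈ 2161.90 → 2162.

2162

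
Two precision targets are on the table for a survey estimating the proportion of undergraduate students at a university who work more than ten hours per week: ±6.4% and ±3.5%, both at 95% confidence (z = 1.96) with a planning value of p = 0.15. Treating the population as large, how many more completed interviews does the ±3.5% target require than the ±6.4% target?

280

At ±6.4%: n = 1.96² × 0.1275 / 0.064² ≈ 119.58 → 120.
At ±3.5%: n = 1.96² × 0.1275 / 0.035² ≈ 399.84 → 400.
Additional respondents: 400 − 120 = 280.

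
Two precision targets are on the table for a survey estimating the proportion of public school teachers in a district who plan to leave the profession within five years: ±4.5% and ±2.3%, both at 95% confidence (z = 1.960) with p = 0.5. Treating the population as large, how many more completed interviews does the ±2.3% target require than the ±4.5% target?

1341

At ±4.5%: n = 1.960² × 0.2500 / 0.045² ≈ 474.27 → 475.
At ±2.3%: n = 1.960² × 0.2500 / 0.023² ≈ 1815.50 → 1816.
Additional respondents: 1816 − 475 = 1341.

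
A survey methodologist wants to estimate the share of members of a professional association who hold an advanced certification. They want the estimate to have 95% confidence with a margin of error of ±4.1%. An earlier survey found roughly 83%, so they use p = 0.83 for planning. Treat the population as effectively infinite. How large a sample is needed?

323

For 95% confidence, z = 1.960.
With p = 0.83, p(1−p) = 0.1411.
n = z²·p(1−p)/E² = 1.960² × 0.1411 / 0.041² = 3.8416 × 0.1411 / 0.001681 ≈ 322.46.
Rounding up gives n = 323.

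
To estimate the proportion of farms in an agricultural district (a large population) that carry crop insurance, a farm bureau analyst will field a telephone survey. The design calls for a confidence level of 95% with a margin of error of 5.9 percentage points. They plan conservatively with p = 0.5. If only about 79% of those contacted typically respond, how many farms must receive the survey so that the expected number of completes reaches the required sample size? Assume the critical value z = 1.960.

Completed interviews needed: n₀ = 1.960² × 0.2500 / 0.059² ≈ 275.90 → 276.
At a 79% response rate, contacts needed = 276 / 0.79 ≈ 349.37 → 350.

350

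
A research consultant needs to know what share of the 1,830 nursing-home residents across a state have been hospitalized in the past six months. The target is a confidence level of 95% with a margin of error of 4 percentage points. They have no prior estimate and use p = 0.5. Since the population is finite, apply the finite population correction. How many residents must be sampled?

453

For 95% confidence, z = 1.960.
Unadjusted: n₀ = 1.960² × 0.50 × 0.50 / 0.040² ≈ 600.25, so n₀ = 601.
Finite population correction with N = 1,830: n = n₀ / (1 + (n₀−1)/N) = 601 / (1 + 600/1830) = 601 / 1.3279 ≈ 452.60.
Rounding up, n = 453.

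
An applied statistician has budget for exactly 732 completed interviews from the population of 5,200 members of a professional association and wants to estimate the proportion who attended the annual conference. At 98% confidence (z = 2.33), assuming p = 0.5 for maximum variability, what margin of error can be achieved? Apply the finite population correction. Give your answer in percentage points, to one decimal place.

4.0

Finite-population factor: (N−n)/(N−1) = (5200−732)/(5200−1) = 0.8594.
SE(p̂) = √[p(1−p)/n · (N−n)/(N−1)] = √[0.2500/732 × 0.8594] = 0.01713.
E = z × SE = 2.33 × 0.01713 = 0.03992 ≈ 4.0 percentage points.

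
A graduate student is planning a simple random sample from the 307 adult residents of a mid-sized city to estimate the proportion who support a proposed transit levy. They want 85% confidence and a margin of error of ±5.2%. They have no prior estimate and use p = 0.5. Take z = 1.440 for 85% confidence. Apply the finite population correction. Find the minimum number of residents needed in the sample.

Unadjusted: n₀ = 1.440² × 0.50 × 0.50 / 0.052² ≈ 191.72, so n₀ = 192.
Finite population correction with N = 307: n = n₀ / (1 + (n₀−1)/N) = 192 / (1 + 191/307) = 192 / 1.6221 ≈ 118.36.
Rounding up, n = 119.

119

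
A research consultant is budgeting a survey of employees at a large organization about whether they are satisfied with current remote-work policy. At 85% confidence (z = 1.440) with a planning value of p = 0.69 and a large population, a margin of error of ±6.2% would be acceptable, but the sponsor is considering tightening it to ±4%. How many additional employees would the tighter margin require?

162

At ±6.2%: n = 1.440² × 0.2139 / 0.062² ≈ 115.39 → 116.
At ±4%: n = 1.440² × 0.2139 / 0.040² ≈ 277.21 → 278.
Additional respondents: 278 − 116 = 162.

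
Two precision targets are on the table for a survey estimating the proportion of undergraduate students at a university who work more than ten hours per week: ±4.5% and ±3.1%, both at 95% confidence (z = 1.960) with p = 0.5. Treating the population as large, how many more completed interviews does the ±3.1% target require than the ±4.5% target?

525

At ±4.5%: n = 1.960² × 0.2500 / 0.045² ≈ 474.27 → 475.
At ±3.1%: n = 1.960² × 0.2500 / 0.031² ≈ 999.38 → 1000.
Additional respondents: 1000 − 475 = 525.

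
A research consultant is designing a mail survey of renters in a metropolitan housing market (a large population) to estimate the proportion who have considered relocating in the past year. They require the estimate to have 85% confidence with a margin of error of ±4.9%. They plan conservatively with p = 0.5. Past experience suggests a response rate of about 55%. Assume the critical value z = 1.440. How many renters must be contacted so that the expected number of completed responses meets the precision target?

393

Completed interviews needed: n₀ = 1.440² × 0.2500 / 0.049² ≈ 215.91 → 216.
At a 55% response rate, contacts needed = 216 / 0.55 ≈ 392.73 → 393.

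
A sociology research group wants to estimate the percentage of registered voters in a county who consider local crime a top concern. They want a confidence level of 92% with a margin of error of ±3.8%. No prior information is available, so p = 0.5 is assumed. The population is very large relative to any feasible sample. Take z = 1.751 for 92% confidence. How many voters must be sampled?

531

With p = 0.5, p(1−p) = 0.25.
n = z²·p(1−p)/E² = 1.751² × 0.2500 / 0.038² = 3.0660 × 0.2500 / 0.001444 ≈ 530.82.
Rounding up gives n = 531.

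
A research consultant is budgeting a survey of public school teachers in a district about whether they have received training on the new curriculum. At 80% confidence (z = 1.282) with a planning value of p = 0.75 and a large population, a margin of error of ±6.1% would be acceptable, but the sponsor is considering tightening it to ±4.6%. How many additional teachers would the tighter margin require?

At ±6.1%: n = 1.282² × 0.1875 / 0.061² ≈ 82.82 → 83.
At ±4.6%: n = 1.282² × 0.1875 / 0.046² ≈ 145.63 → 146.
Additional respondents: 146 − 83 = 63.

63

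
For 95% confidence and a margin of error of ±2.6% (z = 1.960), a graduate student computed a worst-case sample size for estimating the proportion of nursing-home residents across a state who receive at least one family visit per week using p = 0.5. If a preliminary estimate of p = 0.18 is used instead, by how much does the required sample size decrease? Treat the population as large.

582

Conservative (p = 0.5): n = 1.960² × 0.25 / 0.026² ≈ 1420.71 → 1421.
Using p = 0.18: p(1−p) = 0.1476, so n = 1.960² × 0.1476 / 0.026² ≈ 838.79 → 839.
Reduction: 1421 − 839 = 582.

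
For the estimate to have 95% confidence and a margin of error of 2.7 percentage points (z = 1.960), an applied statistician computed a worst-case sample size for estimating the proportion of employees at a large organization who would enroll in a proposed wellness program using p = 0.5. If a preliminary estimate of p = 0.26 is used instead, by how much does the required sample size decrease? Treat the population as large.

Conservative (p = 0.5): n = 1.960² × 0.25 / 0.027² ≈ 1317.42 → 1318.
Using p = 0.26: p(1−p) = 0.1924, so n = 1.960² × 0.1924 / 0.027² ≈ 1013.89 → 1014.
Reduction: 1318 − 1014 = 304.

304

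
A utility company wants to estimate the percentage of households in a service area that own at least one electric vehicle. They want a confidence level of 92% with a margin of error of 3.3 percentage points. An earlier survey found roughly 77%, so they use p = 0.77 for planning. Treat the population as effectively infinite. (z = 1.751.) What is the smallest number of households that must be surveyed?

499

With p = 0.77, p(1−p) = 0.1771.
n = z²·p(1−p)/E² = 1.751² × 0.1771 / 0.033² = 3.0660 × 0.1771 / 0.001089 ≈ 498.61.
Rounding up gives n = 499.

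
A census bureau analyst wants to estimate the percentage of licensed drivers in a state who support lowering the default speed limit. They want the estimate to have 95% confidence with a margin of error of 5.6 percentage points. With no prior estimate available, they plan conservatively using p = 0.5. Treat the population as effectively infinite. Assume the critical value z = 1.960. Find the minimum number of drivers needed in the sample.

307

With p = 0.5, p(1−p) = 0.25.
n = z²·p(1−p)/E² = 1.960² × 0.2500 / 0.056² = 3.8416 × 0.2500 / 0.003136 ≈ 306.25.
Rounding up gives n = 307.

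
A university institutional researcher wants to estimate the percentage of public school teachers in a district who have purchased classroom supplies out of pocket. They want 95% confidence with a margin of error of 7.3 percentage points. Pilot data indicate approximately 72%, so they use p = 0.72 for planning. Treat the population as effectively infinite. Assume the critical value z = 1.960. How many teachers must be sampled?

With p = 0.72, p(1−p) = 0.2016.
n = z²·p(1−p)/E² = 1.960² × 0.2016 / 0.073² = 3.8416 × 0.2016 / 0.005329 ≈ 145.33.
Rounding up gives n = 146.

146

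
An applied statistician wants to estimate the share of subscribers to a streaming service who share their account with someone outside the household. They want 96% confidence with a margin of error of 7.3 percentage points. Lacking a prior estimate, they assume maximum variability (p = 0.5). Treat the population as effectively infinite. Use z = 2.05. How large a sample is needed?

With p = 0.5, p(1−p) = 0.25.
n = z²·p(1−p)/E² = 2.05² × 0.2500 / 0.073² = 4.2025 × 0.2500 / 0.005329 ≈ 197.15.
Rounding up gives n = 198.

198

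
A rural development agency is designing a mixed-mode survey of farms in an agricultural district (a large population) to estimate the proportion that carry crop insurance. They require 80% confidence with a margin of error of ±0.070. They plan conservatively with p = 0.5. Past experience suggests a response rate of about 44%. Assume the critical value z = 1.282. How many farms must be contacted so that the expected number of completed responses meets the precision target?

Completed interviews needed: n₀ = 1.282² × 0.2500 / 0.070² ≈ 83.85 → 84.
At a 44% response rate, contacts needed = 84 / 0.44 ≈ 190.91 → 191.

191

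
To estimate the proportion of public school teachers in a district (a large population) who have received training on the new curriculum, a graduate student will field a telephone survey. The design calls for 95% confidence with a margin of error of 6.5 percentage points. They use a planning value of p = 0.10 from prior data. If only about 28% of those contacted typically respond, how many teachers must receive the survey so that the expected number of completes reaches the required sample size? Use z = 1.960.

Completed interviews needed: n₀ = 1.960² × 0.0900 / 0.065² ≈ 81.83 → 82.
At a 28% response rate, contacts needed = 82 / 0.28 ≈ 292.86 → 293.

293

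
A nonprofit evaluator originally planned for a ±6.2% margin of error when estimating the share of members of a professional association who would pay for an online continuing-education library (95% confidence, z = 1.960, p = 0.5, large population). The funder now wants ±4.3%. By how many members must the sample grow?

At ±6.2%: n = 1.960² × 0.2500 / 0.062² ≈ 249.84 → 250.
At ±4.3%: n = 1.960² × 0.2500 / 0.043² ≈ 519.42 → 520.
Additional respondents: 520 − 250 = 270.

270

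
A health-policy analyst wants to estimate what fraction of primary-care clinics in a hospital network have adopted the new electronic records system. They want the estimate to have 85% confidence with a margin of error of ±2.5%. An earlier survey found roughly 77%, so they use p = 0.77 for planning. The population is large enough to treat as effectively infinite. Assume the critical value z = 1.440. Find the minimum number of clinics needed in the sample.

With p = 0.77, p(1−p) = 0.1771.
n = z²·p(1−p)/E² = 1.440² × 0.1771 / 0.025² = 2.0736 × 0.1771 / 0.000625 ≈ 587.58.
Rounding up gives n = 588.

588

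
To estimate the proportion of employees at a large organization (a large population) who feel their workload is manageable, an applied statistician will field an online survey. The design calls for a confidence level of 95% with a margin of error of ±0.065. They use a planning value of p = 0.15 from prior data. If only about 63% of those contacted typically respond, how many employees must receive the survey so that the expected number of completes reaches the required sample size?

185

For 95% confidence, z = 1.960.
Completed interviews needed: n₀ = 1.960² × 0.1275 / 0.065² ≈ 115.93 → 116.
At a 63% response rate, contacts needed = 116 / 0.63 ≈ 184.13 → 185.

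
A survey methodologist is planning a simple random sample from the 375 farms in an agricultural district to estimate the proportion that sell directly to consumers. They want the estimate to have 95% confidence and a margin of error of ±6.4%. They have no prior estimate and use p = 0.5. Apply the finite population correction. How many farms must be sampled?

For 95% confidence, z = 1.960.
Unadjusted: n₀ = 1.960² × 0.50 × 0.50 / 0.064² ≈ 234.47, so n₀ = 235.
Finite population correction with N = 375: n = n₀ / (1 + (n₀−1)/N) = 235 / (1 + 234/375) = 235 / 1.6240 ≈ 144.70.
Rounding up, n = 145.

145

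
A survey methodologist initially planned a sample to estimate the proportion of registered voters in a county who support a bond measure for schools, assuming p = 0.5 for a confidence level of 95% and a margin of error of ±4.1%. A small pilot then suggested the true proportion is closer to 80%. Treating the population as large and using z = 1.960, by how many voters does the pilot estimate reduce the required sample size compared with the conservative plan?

Conservative (p = 0.5): n = 1.960² × 0.25 / 0.041² ≈ 571.33 → 572.
Using p = 0.80: p(1−p) = 0.1600, so n = 1.960² × 0.1600 / 0.041² ≈ 365.65 → 366.
Reduction: 572 − 366 = 206.

206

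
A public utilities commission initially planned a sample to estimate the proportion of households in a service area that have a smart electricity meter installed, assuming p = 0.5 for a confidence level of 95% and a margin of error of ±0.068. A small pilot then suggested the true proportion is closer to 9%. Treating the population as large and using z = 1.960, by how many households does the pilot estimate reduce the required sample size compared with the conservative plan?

Conservative (p = 0.5): n = 1.960² × 0.25 / 0.068² ≈ 207.70 → 208.
Using p = 0.09: p(1−p) = 0.0819, so n = 1.960² × 0.0819 / 0.068² ≈ 68.04 → 69.
Reduction: 208 − 69 = 139.

139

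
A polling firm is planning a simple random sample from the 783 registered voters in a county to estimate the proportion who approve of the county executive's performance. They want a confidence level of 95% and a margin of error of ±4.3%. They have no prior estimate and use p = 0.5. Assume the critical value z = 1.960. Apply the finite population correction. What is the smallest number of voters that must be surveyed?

Unadjusted: n₀ = 1.960² × 0.50 × 0.50 / 0.043² ≈ 519.42, so n₀ = 520.
Finite population correction with N = 783: n = n₀ / (1 + (n₀−1)/N) = 520 / (1 + 519/783) = 520 / 1.6628 ≈ 312.72.
Rounding up, n = 313.

313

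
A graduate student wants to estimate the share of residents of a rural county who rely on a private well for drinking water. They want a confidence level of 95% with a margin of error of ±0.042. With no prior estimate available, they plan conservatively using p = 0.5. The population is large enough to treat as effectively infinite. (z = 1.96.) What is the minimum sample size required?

With p = 0.5, p(1−p) = 0.25.
n = z²·p(1−p)/E² = 1.96² × 0.2500 / 0.042² = 3.8416 × 0.2500 / 0.001764 ≈ 544.44.
Rounding up gives n = 545.

545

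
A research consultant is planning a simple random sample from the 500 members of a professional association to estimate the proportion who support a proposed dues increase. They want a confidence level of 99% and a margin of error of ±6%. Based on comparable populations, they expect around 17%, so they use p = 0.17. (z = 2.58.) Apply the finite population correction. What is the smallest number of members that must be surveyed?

Unadjusted: n₀ = 2.58² × 0.17 × 0.83 / 0.060² ≈ 260.89, so n₀ = 261.
Finite population correction with N = 500: n = n₀ / (1 + (n₀−1)/N) = 261 / (1 + 260/500) = 261 / 1.5200 ≈ 171.71.
Rounding up, n = 172.

172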